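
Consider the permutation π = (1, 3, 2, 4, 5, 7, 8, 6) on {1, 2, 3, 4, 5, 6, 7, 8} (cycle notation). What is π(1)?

3

1 appears in (1, 3, 2, 4, 5, 7, 8, 6); the next entry (wrapping around) is 3.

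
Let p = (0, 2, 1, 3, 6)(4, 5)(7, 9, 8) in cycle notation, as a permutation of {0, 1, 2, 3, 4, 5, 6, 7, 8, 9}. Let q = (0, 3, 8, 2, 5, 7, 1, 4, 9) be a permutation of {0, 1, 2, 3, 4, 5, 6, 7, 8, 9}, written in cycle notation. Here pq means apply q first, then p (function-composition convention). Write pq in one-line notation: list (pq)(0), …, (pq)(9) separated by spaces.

(pq)(x) = p(q(x)). Computing each image: p(q(0)) = p(3) = 6, p(q(1)) = p(4) = 5, p(q(2)) = p(5) = 4, p(q(3)) = p(8) = 7, p(q(4)) = p(9) = 8, p(q(5)) = p(7) = 9, p(q(6)) = p(6) = 0, p(q(7)) = p(1) = 3, p(q(8)) = p(2) = 1, p(q(9)) = p(0) = 2.
Hence pq = [6 5 4 7 8 9 0 3 1 2].

6 5 4 7 8 9 0 3 1 2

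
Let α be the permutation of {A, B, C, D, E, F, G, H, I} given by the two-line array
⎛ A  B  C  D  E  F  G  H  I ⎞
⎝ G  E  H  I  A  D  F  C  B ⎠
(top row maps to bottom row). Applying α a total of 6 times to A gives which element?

Tracing A → G → … returns to A after 7 steps, so A lies in a 7-cycle (A G F D I B E).
Stepping 6 places around the cycle: A → G → F → D → I → B → E.

E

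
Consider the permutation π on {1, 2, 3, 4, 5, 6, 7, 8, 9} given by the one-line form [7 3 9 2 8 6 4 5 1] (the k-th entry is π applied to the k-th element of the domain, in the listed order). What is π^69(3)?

7

Tracing 3 → 9 → … returns to 3 after 6 steps, so 3 lies in a 6-cycle (1, 7, 4, 2, 3, 9).
Powers repeat with period 6 on this cycle, and 69 mod 6 = 3, so π^69(3) = π^3(3).
Stepping 3 places around the cycle: 3 → 9 → 1 → 7.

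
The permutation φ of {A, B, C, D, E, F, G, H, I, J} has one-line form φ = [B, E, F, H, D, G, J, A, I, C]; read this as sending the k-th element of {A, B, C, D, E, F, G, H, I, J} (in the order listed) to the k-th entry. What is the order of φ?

Decomposing into disjoint cycles gives cycle lengths 5, 4, 1.
Since disjoint cycles commute, ord(φ) = lcm(5, 4) = 20.

20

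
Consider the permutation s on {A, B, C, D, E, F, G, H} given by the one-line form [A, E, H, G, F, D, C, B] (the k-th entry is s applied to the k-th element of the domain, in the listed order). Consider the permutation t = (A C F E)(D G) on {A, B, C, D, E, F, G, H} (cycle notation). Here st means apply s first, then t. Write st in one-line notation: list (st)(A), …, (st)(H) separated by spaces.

(st)(x) = t(s(x)). Computing each image: t(s(A)) = t(A) = C, t(s(B)) = t(E) = A, t(s(C)) = t(H) = H, t(s(D)) = t(G) = D, t(s(E)) = t(F) = E, t(s(F)) = t(D) = G, t(s(G)) = t(C) = F, t(s(H)) = t(B) = B.
Hence st = [C A H D E G F B].

C A H D E G F B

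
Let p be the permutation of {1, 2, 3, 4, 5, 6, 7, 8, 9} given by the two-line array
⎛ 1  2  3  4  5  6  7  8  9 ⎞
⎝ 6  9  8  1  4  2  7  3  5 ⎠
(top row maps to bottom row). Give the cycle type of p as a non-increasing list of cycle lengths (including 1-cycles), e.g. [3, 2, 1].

The disjoint cycles are (1 6 2 9 5 4)(3 8)(7), with lengths 6, 2, 1 in non-increasing order.

[6, 2, 1]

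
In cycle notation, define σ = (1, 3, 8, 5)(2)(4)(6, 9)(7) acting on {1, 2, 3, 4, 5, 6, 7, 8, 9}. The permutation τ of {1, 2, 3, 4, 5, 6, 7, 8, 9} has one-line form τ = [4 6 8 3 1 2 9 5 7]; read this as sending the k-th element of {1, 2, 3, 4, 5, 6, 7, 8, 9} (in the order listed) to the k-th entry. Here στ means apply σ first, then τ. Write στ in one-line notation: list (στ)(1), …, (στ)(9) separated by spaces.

(στ)(x) = τ(σ(x)). Computing each image: τ(σ(1)) = τ(3) = 8, τ(σ(2)) = τ(2) = 6, τ(σ(3)) = τ(8) = 5, τ(σ(4)) = τ(4) = 3, τ(σ(5)) = τ(1) = 4, τ(σ(6)) = τ(9) = 7, τ(σ(7)) = τ(7) = 9, τ(σ(8)) = τ(5) = 1, τ(σ(9)) = τ(6) = 2.
Hence στ = [8 6 5 3 4 7 9 1 2].

8 6 5 3 4 7 9 1 2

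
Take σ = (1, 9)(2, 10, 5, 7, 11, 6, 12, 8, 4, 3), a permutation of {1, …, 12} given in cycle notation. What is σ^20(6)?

6

6 lies in the 10-cycle (2, 10, 5, 7, 11, 6, 12, 8, 4, 3).
Powers repeat with period 10 on this cycle, and 20 mod 10 = 0, so σ^20(6) = σ^0(6).
So σ^20(6) = 6.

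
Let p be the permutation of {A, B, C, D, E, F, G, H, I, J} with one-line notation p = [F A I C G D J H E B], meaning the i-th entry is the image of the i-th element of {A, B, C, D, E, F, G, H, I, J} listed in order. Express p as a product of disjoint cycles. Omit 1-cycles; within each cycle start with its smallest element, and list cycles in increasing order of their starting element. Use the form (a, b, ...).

Start at A and follow images: A → F → D → C → I → E → G → J → B → A, giving the cycle (A, F, D, C, I, E, G, J, B).
Repeating from the next unused element and collecting all non-trivial cycles gives (A, F, D, C, I, E, G, J, B).

(A, F, D, C, I, E, G, J, B)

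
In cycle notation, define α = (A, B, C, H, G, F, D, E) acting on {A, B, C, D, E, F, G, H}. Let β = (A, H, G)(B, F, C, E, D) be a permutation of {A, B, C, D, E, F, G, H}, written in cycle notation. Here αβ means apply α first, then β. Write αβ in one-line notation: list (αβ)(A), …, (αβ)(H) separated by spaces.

(αβ)(x) = β(α(x)). Computing each image: β(α(A)) = β(B) = F, β(α(B)) = β(C) = E, β(α(C)) = β(H) = G, β(α(D)) = β(E) = D, β(α(E)) = β(A) = H, β(α(F)) = β(D) = B, β(α(G)) = β(F) = C, β(α(H)) = β(G) = A.
Hence αβ = [F E G D H B C A].

F E G D H B C A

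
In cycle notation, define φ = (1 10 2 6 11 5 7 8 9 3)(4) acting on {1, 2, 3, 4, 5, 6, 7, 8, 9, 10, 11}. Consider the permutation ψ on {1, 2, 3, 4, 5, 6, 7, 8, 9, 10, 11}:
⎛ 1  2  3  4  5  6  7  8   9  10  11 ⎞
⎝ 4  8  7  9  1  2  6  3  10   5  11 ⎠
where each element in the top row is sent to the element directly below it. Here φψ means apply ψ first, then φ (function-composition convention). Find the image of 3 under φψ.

(φψ)(3) = φ(ψ(3)). ψ(3) = 7, then φ(7) = 8. So (φψ)(3) = 8.

8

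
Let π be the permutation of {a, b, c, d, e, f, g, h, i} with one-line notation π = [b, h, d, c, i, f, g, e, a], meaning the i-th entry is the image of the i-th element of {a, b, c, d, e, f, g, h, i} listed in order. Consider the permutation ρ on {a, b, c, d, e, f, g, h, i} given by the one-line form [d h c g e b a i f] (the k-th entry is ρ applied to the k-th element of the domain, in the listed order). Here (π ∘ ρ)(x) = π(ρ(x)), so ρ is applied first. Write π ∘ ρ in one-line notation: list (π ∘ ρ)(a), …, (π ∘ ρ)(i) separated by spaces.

c e d g i h b a f

(π ∘ ρ)(x) = π(ρ(x)). Computing each image: π(ρ(a)) = π(d) = c, π(ρ(b)) = π(h) = e, π(ρ(c)) = π(c) = d, π(ρ(d)) = π(g) = g, π(ρ(e)) = π(e) = i, π(ρ(f)) = π(b) = h, π(ρ(g)) = π(a) = b, π(ρ(h)) = π(i) = a, π(ρ(i)) = π(f) = f.
Hence π ∘ ρ = [c e d g i h b a f].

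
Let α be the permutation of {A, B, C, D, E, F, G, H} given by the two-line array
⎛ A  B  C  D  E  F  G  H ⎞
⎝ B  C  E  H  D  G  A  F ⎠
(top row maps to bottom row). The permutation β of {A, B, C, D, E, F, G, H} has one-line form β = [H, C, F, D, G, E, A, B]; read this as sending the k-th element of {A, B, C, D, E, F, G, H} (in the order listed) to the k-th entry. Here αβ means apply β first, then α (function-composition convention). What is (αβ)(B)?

First apply β: β(B) = C, then α(C) = E. Thus (αβ)(B) = E.

E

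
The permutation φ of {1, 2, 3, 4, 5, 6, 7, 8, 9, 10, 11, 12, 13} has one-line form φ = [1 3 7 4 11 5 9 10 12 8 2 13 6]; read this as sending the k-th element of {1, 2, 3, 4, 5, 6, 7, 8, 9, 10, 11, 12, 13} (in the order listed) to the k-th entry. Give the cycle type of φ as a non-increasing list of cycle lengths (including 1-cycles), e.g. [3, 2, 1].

[9, 2, 1, 1]

The disjoint cycles are (1)(2 3 7 9 12 13 6 5 11)(4)(8 10), with lengths 9, 2, 1, 1 in non-increasing order.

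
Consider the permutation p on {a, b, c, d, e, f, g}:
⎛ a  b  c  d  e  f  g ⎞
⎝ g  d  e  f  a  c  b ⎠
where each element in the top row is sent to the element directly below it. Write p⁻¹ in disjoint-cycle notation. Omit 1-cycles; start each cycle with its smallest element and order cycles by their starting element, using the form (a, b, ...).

First write p in disjoint cycles: (a, g, b, d, f, c, e).
Reversing each cycle (and rotating so the smallest element leads) gives p⁻¹ = (a, e, c, f, d, b, g).

(a, e, c, f, d, b, g)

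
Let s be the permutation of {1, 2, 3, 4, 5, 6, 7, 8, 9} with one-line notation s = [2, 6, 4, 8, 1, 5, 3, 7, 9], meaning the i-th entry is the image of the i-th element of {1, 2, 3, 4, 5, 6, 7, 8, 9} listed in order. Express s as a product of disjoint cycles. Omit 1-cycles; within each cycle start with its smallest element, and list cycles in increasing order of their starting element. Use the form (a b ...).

Iterating s from 1 gives 1 → 2 → 6 → 5 → 1; that is the 4-cycle (1 2 6 5).
Repeating from the next unused element and collecting all non-trivial cycles gives (1 2 6 5)(3 4 8 7).

(1 2 6 5)(3 4 8 7)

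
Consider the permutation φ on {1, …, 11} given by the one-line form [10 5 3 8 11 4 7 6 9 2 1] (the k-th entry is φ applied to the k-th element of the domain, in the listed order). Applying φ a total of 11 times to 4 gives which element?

6

Tracing 4 → 8 → … returns to 4 after 3 steps, so 4 lies in a 3-cycle (4 8 6).
Since the cycle has length 3, φ^11 acts on it the same as φ^2 (11 mod 3 = 2).
Advancing 2 steps from 4: 4 → 8 → 6.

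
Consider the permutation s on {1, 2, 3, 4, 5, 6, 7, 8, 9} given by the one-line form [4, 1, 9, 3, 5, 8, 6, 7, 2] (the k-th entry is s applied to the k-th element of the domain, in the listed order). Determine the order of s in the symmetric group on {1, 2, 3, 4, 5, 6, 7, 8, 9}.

15

Decomposing into disjoint cycles gives cycle lengths 5, 3, 1.
The order of s is the least common multiple of its cycle lengths: lcm(5, 3) = 15.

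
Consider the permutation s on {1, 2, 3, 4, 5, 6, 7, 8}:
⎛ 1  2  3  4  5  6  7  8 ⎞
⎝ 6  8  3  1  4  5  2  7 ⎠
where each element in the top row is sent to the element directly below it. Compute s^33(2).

Tracing 2 → 8 → … returns to 2 after 3 steps, so 2 lies in a 3-cycle (2, 8, 7).
Since the cycle has length 3, s^33 acts on it the same as s^0 (33 mod 3 = 0).
So s^33(2) = 2.

2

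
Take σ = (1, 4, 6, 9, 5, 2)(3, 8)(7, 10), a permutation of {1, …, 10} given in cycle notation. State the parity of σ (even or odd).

The cycle lengths are 6, 2, 2.
A cycle is odd iff its length is even; σ has 3 even-length cycles, so sgn(σ) = (−1)^3 and σ is odd.

odd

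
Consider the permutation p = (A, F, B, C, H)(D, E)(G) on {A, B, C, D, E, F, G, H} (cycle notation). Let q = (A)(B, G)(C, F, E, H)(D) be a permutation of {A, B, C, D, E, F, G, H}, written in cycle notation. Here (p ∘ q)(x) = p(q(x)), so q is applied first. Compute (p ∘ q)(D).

E

First apply q: q(D) = D, then p(D) = E. Thus (p ∘ q)(D) = E.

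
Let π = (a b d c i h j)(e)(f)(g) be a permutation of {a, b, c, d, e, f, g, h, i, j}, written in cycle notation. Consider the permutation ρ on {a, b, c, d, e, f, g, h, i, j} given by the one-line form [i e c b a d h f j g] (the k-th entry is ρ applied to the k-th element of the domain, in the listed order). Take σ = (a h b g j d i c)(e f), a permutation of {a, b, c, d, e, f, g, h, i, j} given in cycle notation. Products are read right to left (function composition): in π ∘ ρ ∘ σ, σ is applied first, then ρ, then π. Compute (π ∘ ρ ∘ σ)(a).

(π ∘ ρ ∘ σ)(a) = π(ρ(σ(a))). σ(a) = h, then ρ(h) = f, then π(f) = f, so the result is f.

f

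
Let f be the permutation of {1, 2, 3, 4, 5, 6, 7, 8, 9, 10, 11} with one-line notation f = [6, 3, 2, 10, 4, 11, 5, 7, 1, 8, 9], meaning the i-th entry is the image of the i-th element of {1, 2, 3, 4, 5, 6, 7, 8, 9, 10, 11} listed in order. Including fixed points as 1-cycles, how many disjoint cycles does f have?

3

The cycle decomposition is (1, 6, 11, 9)(2, 3)(4, 10, 8, 7, 5), which has 3 cycles (counting 1-cycles).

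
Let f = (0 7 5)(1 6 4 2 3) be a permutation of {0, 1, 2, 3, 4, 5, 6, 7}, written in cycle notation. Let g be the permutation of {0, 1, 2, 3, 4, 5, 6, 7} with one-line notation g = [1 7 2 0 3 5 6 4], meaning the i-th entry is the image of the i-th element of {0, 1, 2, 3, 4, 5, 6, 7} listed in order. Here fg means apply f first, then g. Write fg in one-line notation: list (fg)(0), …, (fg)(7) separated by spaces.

For each element, apply f then g: 0 → 7 → 4; 1 → 6 → 6; 2 → 3 → 0; 3 → 1 → 7; 4 → 2 → 2; 5 → 0 → 1; 6 → 4 → 3; 7 → 5 → 5.
So fg in one-line form is 4 6 0 7 2 1 3 5.

4 6 0 7 2 1 3 5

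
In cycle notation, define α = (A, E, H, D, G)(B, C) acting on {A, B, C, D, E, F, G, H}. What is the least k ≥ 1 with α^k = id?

10

The disjoint cycles have lengths 5, 2, 1.
Since disjoint cycles commute, ord(α) = lcm(5, 2) = 10.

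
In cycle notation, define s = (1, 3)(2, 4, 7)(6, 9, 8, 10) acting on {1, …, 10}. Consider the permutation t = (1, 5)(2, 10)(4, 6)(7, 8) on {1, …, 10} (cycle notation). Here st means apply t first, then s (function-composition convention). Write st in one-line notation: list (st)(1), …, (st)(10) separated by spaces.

5 6 1 9 3 7 10 2 8 4

(st)(x) = s(t(x)). Computing each image: s(t(1)) = s(5) = 5, s(t(2)) = s(10) = 6, s(t(3)) = s(3) = 1, s(t(4)) = s(6) = 9, s(t(5)) = s(1) = 3, s(t(6)) = s(4) = 7, s(t(7)) = s(8) = 10, s(t(8)) = s(7) = 2, s(t(9)) = s(9) = 8, s(t(10)) = s(2) = 4.
Hence st = [5 6 1 9 3 7 10 2 8 4].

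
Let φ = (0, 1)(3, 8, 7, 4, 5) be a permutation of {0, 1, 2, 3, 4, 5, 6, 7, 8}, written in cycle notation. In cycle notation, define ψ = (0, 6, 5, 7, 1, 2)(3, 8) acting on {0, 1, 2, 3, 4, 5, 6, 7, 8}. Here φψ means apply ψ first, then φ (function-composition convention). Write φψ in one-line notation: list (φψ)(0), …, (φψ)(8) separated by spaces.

6 2 1 7 5 4 3 0 8

Chase each element through ψ then φ: 0 → 6 → 6; 1 → 2 → 2; 2 → 0 → 1; 3 → 8 → 7; 4 → 4 → 5; 5 → 7 → 4; 6 → 5 → 3; 7 → 1 → 0; 8 → 3 → 8.
Collecting the images, φψ = [6 2 1 7 5 4 3 0 8].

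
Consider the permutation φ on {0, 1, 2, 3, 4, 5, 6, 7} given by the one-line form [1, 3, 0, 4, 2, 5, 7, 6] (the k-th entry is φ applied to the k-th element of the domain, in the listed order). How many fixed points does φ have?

1

The fixed points (elements with φ(x) = x) are {5}, so there is 1.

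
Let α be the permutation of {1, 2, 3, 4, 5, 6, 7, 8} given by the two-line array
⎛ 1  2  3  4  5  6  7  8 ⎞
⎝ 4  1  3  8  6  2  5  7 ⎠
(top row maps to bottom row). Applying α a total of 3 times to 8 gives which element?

6

Tracing 8 → 7 → … returns to 8 after 7 steps, so 8 lies in a 7-cycle (1 4 8 7 5 6 2).
Advancing 3 steps from 8: 8 → 7 → 5 → 6.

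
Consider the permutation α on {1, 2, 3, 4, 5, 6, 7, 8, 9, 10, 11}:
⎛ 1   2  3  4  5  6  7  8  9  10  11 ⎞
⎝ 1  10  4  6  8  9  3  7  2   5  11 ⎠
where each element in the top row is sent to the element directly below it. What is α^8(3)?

Tracing 3 → 4 → … returns to 3 after 9 steps, so 3 lies in a 9-cycle (2, 10, 5, 8, 7, 3, 4, 6, 9).
Advancing 8 steps from 3: 3 → 4 → 6 → 9 → 2 → 10 → 5 → 8 → 7.

7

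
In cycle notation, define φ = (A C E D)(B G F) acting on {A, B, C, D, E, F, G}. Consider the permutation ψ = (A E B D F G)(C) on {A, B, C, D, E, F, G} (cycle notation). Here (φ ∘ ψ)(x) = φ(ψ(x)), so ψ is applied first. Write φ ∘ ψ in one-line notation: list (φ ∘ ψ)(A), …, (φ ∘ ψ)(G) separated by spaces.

D A E B G F C

For each element, apply ψ then φ: A → E → D; B → D → A; C → C → E; D → F → B; E → B → G; F → G → F; G → A → C.
So φ ∘ ψ in one-line form is D A E B G F C.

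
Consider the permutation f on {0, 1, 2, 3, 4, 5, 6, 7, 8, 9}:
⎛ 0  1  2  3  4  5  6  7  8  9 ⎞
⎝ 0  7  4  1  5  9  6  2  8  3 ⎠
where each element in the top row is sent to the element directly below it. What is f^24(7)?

5

Tracing 7 → 2 → … returns to 7 after 7 steps, so 7 lies in a 7-cycle (1, 7, 2, 4, 5, 9, 3).
On a 7-cycle, f^7 is the identity, so f^24 = f^3 there (24 ≡ 3 mod 7).
Advancing 3 steps from 7: 7 → 2 → 4 → 5.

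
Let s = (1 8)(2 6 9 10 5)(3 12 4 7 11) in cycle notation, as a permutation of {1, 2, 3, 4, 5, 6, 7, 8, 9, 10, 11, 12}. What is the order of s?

The cycle type of s is (5, 5, 2).
The order is lcm(5, 5, 2) = 10.

10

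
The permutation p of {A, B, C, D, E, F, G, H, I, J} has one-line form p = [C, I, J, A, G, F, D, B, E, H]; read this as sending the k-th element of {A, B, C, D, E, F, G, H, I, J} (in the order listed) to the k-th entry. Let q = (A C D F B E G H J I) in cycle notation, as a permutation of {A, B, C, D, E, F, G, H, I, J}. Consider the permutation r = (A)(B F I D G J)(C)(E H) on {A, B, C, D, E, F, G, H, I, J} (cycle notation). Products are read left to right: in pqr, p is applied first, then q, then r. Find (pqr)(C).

(pqr)(C) = r(q(p(C))). p(C) = J, then q(J) = I, then r(I) = D, so the result is D.

D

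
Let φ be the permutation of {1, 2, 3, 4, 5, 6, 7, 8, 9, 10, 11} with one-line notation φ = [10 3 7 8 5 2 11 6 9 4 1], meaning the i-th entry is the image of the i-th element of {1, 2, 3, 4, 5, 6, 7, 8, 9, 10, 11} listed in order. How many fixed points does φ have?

The fixed points (elements with φ(x) = x) are {5, 9}, so there are 2.

2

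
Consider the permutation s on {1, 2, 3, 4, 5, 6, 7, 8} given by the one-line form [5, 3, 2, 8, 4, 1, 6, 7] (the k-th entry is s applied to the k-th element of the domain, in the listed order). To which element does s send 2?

3

2 is element number 2 of the domain, and entry number 2 of the one-line form is 3, so s(2) = 3.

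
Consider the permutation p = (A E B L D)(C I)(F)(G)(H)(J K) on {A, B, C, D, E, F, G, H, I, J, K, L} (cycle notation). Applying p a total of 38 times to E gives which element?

D

E lies in the 5-cycle (A E B L D).
Since the cycle has length 5, p^38 acts on it the same as p^3 (38 mod 5 = 3).
Advancing 3 steps from E: E → B → L → D.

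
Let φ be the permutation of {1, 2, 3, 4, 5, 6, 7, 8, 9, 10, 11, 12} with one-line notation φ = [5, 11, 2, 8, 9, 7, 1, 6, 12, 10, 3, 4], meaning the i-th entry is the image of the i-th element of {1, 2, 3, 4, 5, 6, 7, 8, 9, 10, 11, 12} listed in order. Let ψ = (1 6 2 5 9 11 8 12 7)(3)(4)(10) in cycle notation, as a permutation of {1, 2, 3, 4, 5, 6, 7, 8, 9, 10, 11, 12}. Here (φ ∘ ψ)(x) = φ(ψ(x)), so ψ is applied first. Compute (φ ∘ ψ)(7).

First apply ψ: ψ(7) = 1, then φ(1) = 5. Thus (φ ∘ ψ)(7) = 5.

5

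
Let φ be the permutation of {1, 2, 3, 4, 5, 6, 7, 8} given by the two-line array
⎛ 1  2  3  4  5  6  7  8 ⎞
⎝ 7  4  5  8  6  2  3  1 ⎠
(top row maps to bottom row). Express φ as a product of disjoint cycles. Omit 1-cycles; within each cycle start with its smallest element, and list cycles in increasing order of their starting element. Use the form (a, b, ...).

Start at 1 and follow images: 1 → 7 → 3 → 5 → 6 → 2 → 4 → 8 → 1, giving the cycle (1, 7, 3, 5, 6, 2, 4, 8).
Repeating from the next unused element and collecting all non-trivial cycles gives (1, 7, 3, 5, 6, 2, 4, 8).

(1, 7, 3, 5, 6, 2, 4, 8)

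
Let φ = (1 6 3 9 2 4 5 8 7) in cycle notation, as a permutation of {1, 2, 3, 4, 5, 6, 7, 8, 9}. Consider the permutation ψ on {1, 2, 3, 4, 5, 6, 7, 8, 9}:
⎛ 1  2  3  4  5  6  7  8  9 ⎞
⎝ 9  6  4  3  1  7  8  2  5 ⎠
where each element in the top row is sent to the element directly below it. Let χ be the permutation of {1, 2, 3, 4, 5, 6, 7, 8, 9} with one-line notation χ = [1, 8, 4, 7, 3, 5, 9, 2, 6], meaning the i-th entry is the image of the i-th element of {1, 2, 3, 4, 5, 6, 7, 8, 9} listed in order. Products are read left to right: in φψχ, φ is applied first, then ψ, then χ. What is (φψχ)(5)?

8

(φψχ)(5) = χ(ψ(φ(5))). φ(5) = 8, then ψ(8) = 2, then χ(2) = 8, so the result is 8.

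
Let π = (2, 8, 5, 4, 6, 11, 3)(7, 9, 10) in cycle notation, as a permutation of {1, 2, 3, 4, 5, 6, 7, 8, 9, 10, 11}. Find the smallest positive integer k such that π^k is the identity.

The disjoint cycles have lengths 7, 3, 1.
Since disjoint cycles commute, ord(π) = lcm(7, 3) = 21.

21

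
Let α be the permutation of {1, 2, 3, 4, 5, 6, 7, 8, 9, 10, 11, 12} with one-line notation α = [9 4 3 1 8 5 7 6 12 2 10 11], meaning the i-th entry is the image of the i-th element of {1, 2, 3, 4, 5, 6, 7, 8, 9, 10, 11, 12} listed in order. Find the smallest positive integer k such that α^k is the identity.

21

Writing α as disjoint cycles, the cycle lengths are 7, 3, 1, 1.
Since disjoint cycles commute, ord(α) = lcm(7, 3) = 21.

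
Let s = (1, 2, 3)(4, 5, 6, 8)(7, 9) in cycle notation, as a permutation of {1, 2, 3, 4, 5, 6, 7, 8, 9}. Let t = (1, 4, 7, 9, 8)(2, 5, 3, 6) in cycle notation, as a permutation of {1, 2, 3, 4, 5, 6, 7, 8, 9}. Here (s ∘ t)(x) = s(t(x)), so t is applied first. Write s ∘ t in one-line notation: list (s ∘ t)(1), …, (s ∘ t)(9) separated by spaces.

For each element, apply t then s: 1 → 4 → 5; 2 → 5 → 6; 3 → 6 → 8; 4 → 7 → 9; 5 → 3 → 1; 6 → 2 → 3; 7 → 9 → 7; 8 → 1 → 2; 9 → 8 → 4.
Collecting the images, s ∘ t = [5 6 8 9 1 3 7 2 4].

5 6 8 9 1 3 7 2 4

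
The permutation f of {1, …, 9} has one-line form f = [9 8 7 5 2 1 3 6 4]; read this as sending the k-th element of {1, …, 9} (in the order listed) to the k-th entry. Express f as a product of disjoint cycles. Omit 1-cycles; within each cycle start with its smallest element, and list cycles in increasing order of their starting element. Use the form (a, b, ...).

(1, 9, 4, 5, 2, 8, 6)(3, 7)

Start at 1 and follow images: 1 → 9 → 4 → 5 → 2 → 8 → 6 → 1, giving the cycle (1, 9, 4, 5, 2, 8, 6).
Continuing from each remaining unvisited element yields (1, 9, 4, 5, 2, 8, 6)(3, 7).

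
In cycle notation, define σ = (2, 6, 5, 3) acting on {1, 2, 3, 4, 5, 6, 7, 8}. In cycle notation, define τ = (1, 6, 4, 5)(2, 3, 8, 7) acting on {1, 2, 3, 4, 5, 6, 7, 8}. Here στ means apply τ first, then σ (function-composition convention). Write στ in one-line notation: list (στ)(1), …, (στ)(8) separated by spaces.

Chase each element through τ then σ: 1 → 6 → 5; 2 → 3 → 2; 3 → 8 → 8; 4 → 5 → 3; 5 → 1 → 1; 6 → 4 → 4; 7 → 2 → 6; 8 → 7 → 7.
So στ in one-line form is 5 2 8 3 1 4 6 7.

5 2 8 3 1 4 6 7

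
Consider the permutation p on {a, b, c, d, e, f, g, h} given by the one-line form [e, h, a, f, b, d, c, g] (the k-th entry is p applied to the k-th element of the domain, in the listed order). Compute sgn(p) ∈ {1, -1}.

1

In disjoint-cycle form the cycle lengths are 6, 2.
A cycle of length ℓ contributes ℓ−1 transpositions, so p is a product of 5 + 1 = 6 transpositions — even.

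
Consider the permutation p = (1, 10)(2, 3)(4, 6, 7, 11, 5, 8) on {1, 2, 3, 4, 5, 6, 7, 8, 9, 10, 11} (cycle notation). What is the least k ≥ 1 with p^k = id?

The cycle type of p is (6, 2, 2, 1).
The order of p is the least common multiple of its cycle lengths: lcm(6, 2, 2) = 6.

6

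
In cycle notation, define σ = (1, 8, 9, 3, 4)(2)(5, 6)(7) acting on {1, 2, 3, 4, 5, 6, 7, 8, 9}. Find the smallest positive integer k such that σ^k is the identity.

10

The disjoint cycles have lengths 5, 2, 1, 1.
The order of σ is the least common multiple of its cycle lengths: lcm(5, 2) = 10.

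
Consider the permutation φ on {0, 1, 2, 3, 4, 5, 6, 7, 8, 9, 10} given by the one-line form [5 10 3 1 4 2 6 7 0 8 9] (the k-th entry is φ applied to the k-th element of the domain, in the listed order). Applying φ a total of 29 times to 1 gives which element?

5

Tracing 1 → 10 → … returns to 1 after 8 steps, so 1 lies in an 8-cycle (0 5 2 3 1 10 9 8).
Since the cycle has length 8, φ^29 acts on it the same as φ^5 (29 mod 8 = 5).
Stepping 5 places around the cycle: 1 → 10 → 9 → 8 → 0 → 5.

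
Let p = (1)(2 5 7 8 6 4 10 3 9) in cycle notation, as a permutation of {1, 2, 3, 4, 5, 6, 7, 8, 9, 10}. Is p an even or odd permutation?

even

The cycle lengths are 9, 1.
A cycle of length ℓ contributes ℓ−1 transpositions, so p is a product of 8 transpositions — even.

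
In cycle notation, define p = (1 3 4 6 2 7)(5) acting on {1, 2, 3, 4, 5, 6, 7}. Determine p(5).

The 1-cycle (5) fixes 5, so p(5) = 5.

5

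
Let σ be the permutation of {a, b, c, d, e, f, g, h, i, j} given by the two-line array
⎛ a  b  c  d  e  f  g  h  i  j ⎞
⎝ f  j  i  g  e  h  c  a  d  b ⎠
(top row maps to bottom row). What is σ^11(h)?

Tracing h → a → … returns to h after 3 steps, so h lies in a 3-cycle (a f h).
On a 3-cycle, σ^3 is the identity, so σ^11 = σ^2 there (11 ≡ 2 mod 3).
Stepping 2 places around the cycle: h → a → f.

f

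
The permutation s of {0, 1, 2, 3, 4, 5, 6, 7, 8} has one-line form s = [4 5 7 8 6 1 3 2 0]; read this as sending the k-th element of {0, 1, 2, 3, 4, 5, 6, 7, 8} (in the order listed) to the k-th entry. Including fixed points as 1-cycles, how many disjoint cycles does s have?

3

The cycle decomposition is (0, 4, 6, 3, 8)(1, 5)(2, 7), which has 3 cycles (counting 1-cycles).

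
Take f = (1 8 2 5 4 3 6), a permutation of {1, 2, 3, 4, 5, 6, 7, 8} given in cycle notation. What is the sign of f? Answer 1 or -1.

The cycle lengths are 7, 1.
A cycle of length ℓ contributes ℓ−1 transpositions, so f is a product of 6 transpositions — even.

1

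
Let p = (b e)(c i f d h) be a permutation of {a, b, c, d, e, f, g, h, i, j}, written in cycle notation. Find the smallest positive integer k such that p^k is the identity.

The disjoint cycles have lengths 5, 2, 1, 1, 1.
Since disjoint cycles commute, ord(p) = lcm(5, 2) = 10.

10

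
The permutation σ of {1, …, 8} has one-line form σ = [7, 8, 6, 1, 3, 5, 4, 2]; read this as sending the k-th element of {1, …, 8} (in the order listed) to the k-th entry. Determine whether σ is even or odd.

In disjoint-cycle form the cycle lengths are 3, 3, 2.
A cycle of length ℓ contributes ℓ−1 transpositions, so σ is a product of 2 + 2 + 1 = 5 transpositions — odd.

odd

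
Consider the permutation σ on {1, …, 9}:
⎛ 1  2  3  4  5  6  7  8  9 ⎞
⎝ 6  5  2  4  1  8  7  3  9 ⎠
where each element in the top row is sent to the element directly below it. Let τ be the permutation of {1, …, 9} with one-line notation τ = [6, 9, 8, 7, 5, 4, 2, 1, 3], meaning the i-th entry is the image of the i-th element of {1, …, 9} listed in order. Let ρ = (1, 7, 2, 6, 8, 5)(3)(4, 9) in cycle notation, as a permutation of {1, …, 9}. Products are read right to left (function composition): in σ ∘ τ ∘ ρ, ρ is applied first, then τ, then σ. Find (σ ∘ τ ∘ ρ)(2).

Apply the permutations in order: ρ(2) = 6, then τ(6) = 4, then σ(4) = 4. So (σ ∘ τ ∘ ρ)(2) = 4.

4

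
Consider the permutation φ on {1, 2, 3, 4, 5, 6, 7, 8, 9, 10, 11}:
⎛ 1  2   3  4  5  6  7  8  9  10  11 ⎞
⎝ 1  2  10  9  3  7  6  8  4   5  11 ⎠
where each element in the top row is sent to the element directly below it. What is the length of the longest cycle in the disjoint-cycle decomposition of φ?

3

Decomposing into disjoint cycles gives (3, 10, 5)(4, 9)(6, 7); the longest has length 3.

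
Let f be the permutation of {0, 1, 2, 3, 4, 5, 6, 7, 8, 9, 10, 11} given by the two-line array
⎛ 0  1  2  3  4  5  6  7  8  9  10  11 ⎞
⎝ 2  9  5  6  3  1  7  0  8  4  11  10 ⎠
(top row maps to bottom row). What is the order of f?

18

The disjoint-cycle form of f has cycle lengths 9, 2, 1.
The order of f is the least common multiple of its cycle lengths: lcm(9, 2) = 18.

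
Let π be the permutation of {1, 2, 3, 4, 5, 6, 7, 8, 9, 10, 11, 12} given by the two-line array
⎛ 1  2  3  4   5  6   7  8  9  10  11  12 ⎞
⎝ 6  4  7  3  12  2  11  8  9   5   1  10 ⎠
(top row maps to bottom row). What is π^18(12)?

12

Tracing 12 → 10 → … returns to 12 after 3 steps, so 12 lies in a 3-cycle (5 12 10).
Since the cycle has length 3, π^18 acts on it the same as π^0 (18 mod 3 = 0).
So π^18(12) = 12.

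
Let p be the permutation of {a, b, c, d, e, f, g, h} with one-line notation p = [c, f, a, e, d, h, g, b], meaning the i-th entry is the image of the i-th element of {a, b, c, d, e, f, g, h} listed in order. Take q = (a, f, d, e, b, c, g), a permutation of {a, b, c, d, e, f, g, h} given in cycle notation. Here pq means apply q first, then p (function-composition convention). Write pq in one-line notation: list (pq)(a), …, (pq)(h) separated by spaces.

h a g d f e c b

Chase each element through q then p: a → f → h; b → c → a; c → g → g; d → e → d; e → b → f; f → d → e; g → a → c; h → h → b.
So pq in one-line form is h a g d f e c b.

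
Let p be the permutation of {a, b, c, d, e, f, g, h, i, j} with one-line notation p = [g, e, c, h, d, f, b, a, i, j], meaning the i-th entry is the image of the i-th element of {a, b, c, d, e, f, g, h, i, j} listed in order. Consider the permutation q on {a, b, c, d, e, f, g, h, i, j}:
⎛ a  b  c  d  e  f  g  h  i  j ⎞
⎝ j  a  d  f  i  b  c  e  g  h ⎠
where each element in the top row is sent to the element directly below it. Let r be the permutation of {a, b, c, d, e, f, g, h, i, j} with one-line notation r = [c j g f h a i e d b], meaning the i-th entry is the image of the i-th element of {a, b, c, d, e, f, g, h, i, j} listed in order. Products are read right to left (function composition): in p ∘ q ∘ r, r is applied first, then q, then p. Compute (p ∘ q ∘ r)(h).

i

Apply the permutations in order: r(h) = e, then q(e) = i, then p(i) = i. So (p ∘ q ∘ r)(h) = i.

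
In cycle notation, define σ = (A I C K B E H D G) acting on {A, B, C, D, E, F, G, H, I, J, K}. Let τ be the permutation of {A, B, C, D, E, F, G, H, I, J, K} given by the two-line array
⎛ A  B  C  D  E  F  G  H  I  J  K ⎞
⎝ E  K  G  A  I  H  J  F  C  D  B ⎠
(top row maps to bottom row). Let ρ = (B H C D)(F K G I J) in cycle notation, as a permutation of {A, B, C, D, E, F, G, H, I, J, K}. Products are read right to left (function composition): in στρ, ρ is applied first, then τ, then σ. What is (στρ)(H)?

Apply the permutations in order: ρ(H) = C, then τ(C) = G, then σ(G) = A. So (στρ)(H) = A.

A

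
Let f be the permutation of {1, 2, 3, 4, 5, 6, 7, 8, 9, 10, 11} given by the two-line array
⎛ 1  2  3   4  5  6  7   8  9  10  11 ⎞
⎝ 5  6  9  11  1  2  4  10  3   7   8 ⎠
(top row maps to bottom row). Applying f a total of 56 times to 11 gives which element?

Tracing 11 → 8 → … returns to 11 after 5 steps, so 11 lies in a 5-cycle (4 11 8 10 7).
On a 5-cycle, f^5 is the identity, so f^56 = f^1 there (56 ≡ 1 mod 5).
Advancing 1 step from 11: 11 → 8.

8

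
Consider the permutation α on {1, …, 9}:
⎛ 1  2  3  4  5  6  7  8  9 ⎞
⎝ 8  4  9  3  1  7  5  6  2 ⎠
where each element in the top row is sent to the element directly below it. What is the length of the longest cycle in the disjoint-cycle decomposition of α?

Decomposing into disjoint cycles gives (1 8 6 7 5)(2 4 3 9); the longest has length 5.

5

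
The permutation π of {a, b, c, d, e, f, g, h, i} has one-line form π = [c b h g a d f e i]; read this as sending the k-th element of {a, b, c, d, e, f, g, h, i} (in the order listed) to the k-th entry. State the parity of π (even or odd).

odd

In disjoint-cycle form the cycle lengths are 4, 3, 1, 1.
A cycle is odd iff its length is even; π has 1 even-length cycle, so sgn(π) = (−1)^1 and π is odd.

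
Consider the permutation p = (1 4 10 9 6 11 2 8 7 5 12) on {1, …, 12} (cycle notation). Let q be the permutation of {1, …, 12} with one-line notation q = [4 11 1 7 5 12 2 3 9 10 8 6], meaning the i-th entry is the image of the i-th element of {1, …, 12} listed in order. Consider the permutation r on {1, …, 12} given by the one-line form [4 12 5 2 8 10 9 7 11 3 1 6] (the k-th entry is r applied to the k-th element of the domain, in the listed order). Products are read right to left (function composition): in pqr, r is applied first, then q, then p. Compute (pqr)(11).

10

Apply the permutations in order: r(11) = 1, then q(1) = 4, then p(4) = 10. So (pqr)(11) = 10.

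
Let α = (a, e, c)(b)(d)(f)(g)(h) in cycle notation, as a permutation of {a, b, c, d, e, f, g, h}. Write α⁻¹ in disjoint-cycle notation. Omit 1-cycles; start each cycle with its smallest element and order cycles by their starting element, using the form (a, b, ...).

(a, c, e)

If α sends a → b within a cycle, α⁻¹ sends b → a; equivalently, reverse each cycle.
Reversing each cycle of α and rotating so the smallest element leads gives (a, c, e).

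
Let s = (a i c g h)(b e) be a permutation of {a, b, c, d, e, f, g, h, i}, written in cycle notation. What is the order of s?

The disjoint cycles have lengths 5, 2, 1, 1.
The order of s is the least common multiple of its cycle lengths: lcm(5, 2) = 10.

10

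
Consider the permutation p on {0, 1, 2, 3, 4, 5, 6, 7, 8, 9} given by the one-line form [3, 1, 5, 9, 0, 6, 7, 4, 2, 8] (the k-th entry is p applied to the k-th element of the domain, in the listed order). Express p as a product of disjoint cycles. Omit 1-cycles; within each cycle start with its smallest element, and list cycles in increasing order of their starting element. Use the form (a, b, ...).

(0, 3, 9, 8, 2, 5, 6, 7, 4)

Start at 0 and follow images: 0 → 3 → 9 → 8 → 2 → 5 → 6 → 7 → 4 → 0, giving the cycle (0, 3, 9, 8, 2, 5, 6, 7, 4).
Continuing from each remaining unvisited element yields (0, 3, 9, 8, 2, 5, 6, 7, 4).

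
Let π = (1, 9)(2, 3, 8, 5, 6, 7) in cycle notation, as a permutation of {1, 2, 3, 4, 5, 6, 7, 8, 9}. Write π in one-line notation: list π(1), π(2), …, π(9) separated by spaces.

Each element maps to the next entry in its cycle (wrapping to the front): 1→9, 2→3, 3→8, 4→4, 5→6, 6→7, 7→2, 8→5, 9→1.
Listing these in domain order gives 9 3 8 4 6 7 2 5 1.

9 3 8 4 6 7 2 5 1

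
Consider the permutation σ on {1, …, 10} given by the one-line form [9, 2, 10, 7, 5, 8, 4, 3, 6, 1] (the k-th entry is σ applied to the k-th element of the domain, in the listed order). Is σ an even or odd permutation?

In disjoint-cycle form the cycle lengths are 6, 2, 1, 1.
A cycle is odd iff its length is even; σ has 2 even-length cycles, so sgn(σ) = (−1)^2 and σ is even.

even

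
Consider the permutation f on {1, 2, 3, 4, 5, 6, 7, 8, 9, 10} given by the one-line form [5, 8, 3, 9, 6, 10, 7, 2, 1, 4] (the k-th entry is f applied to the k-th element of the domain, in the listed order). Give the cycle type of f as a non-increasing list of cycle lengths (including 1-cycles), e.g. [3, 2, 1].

[6, 2, 1, 1]

The disjoint cycles are (1 5 6 10 4 9)(2 8)(3)(7), with lengths 6, 2, 1, 1 in non-increasing order.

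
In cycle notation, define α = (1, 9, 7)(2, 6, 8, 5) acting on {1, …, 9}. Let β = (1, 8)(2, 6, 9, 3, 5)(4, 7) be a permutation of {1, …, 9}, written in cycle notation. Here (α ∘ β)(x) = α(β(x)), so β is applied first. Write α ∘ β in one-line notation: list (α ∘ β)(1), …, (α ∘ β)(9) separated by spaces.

(α ∘ β)(x) = α(β(x)). Computing each image: α(β(1)) = α(8) = 5, α(β(2)) = α(6) = 8, α(β(3)) = α(5) = 2, α(β(4)) = α(7) = 1, α(β(5)) = α(2) = 6, α(β(6)) = α(9) = 7, α(β(7)) = α(4) = 4, α(β(8)) = α(1) = 9, α(β(9)) = α(3) = 3.
Hence α ∘ β = [5 8 2 1 6 7 4 9 3].

5 8 2 1 6 7 4 9 3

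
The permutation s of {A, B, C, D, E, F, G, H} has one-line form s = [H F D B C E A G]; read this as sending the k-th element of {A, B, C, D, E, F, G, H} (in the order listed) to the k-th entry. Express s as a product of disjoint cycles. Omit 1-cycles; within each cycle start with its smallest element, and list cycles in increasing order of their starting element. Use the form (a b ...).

Start at A and follow images: A → H → G → A, giving the cycle (A H G).
Repeating from the next unused element and collecting all non-trivial cycles gives (A H G)(B F E C D).

(A H G)(B F E C D)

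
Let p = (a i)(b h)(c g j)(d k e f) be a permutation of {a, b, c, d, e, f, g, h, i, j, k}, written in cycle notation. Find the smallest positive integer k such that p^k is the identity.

12

The cycle type of p is (4, 3, 2, 2).
The order is lcm(4, 3, 2, 2) = 12.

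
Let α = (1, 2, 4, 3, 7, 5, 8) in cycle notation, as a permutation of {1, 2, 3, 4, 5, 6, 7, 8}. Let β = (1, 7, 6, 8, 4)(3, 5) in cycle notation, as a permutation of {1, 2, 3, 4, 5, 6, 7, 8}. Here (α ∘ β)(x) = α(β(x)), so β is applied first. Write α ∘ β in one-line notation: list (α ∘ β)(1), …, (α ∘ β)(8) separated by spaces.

5 4 8 2 7 1 6 3

(α ∘ β)(x) = α(β(x)). Computing each image: α(β(1)) = α(7) = 5, α(β(2)) = α(2) = 4, α(β(3)) = α(5) = 8, α(β(4)) = α(1) = 2, α(β(5)) = α(3) = 7, α(β(6)) = α(8) = 1, α(β(7)) = α(6) = 6, α(β(8)) = α(4) = 3.
Hence α ∘ β = [5 4 8 2 7 1 6 3].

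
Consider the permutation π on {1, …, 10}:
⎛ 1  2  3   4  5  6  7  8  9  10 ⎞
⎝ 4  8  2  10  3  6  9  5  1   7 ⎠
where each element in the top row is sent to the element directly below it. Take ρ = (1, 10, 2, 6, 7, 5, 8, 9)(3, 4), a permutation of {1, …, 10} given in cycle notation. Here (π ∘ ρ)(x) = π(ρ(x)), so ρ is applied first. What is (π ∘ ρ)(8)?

1

First apply ρ: ρ(8) = 9, then π(9) = 1. Thus (π ∘ ρ)(8) = 1.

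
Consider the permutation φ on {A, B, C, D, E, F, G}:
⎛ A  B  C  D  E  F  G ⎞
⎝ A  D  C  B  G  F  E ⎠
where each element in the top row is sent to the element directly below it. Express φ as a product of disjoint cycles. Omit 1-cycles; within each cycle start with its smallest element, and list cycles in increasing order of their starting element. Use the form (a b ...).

(B D)(E G)

Iterating φ from B gives B → D → B; that is the 2-cycle (B D).
Repeating from the next unused element and collecting all non-trivial cycles gives (B D)(E G).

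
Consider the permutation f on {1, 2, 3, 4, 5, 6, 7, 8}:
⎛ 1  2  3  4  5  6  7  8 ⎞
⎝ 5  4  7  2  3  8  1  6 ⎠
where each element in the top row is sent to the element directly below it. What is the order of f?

4

Decomposing into disjoint cycles gives cycle lengths 4, 2, 2.
The order is lcm(4, 2, 2) = 4.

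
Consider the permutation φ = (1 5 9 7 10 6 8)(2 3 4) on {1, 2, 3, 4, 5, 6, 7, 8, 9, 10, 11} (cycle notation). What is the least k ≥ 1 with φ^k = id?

The cycle type of φ is (7, 3, 1).
The order of φ is the least common multiple of its cycle lengths: lcm(7, 3) = 21.

21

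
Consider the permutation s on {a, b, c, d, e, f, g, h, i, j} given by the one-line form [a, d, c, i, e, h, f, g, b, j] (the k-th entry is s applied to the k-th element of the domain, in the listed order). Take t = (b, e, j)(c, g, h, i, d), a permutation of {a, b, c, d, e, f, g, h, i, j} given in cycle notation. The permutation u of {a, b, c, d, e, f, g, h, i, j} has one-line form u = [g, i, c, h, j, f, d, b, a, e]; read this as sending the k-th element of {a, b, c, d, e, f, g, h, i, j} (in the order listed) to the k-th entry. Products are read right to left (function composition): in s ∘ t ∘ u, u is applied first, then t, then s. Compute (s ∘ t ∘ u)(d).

Chase d: u(d) = h; t(h) = i; s(i) = b. Hence (s ∘ t ∘ u)(d) = b.

b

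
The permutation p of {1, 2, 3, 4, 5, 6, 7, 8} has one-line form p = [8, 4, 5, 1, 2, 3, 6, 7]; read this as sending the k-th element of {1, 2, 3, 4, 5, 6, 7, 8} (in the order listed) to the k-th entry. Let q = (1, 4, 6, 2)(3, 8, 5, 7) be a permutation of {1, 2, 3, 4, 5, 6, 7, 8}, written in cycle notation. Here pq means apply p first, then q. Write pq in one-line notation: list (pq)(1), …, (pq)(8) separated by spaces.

For each element, apply p then q: 1 → 8 → 5; 2 → 4 → 6; 3 → 5 → 7; 4 → 1 → 4; 5 → 2 → 1; 6 → 3 → 8; 7 → 6 → 2; 8 → 7 → 3.
So pq in one-line form is 5 6 7 4 1 8 2 3.

5 6 7 4 1 8 2 3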